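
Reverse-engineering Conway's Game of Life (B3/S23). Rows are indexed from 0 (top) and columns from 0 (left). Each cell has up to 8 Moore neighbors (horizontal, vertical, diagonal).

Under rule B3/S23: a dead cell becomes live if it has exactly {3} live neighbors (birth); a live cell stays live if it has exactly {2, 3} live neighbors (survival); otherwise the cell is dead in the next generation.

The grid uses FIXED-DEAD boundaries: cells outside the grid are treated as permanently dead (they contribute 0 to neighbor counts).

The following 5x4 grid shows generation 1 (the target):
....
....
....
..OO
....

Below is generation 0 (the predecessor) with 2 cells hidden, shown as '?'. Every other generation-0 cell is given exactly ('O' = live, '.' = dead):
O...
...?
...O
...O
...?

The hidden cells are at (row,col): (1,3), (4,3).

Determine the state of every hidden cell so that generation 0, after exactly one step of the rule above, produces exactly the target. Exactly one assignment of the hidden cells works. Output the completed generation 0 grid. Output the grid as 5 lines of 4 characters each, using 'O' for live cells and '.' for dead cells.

Hidden generation-0 cells (in order): (1,3), (4,3).
A hidden cell only influences target cells in its own 3x3 neighborhood. Try each of the 2^2 = 4 assignments, step the completed generation 0 forward once under B3/S23, and compare with the target:
  (1,3)=. (4,3)=. -> step gives (3,2)='.' but target has 'O' -> reject
  (1,3)=. (4,3)=O -> step reproduces the target at every cell -> ACCEPT
  (1,3)=O (4,3)=. -> step gives (2,2)='O' but target has '.' -> reject
  (1,3)=O (4,3)=O -> step gives (2,2)='O' but target has '.' -> reject
Unique solution: (1,3)=dead, (4,3)=live.
Check: live-neighbor counts of every cell in the completed generation 0:
0100
1111
0021
0032
0021
Applying B3/S23 to generation 0 with these counts gives:
....
....
....
..OO
....
which matches the target exactly.

Answer: O...
....
...O
...O
...O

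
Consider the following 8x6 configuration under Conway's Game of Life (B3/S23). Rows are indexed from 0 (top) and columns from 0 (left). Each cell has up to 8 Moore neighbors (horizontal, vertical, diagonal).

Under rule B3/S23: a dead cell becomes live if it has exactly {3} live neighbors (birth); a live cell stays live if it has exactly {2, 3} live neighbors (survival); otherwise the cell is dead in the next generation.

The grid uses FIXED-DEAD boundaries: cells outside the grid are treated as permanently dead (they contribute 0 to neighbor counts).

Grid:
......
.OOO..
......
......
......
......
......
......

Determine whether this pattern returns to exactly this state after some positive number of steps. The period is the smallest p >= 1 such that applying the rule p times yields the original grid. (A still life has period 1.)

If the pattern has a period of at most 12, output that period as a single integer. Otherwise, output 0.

Answer: 2

Derivation:
Simulating and comparing each generation to the original:
Gen 0 (original, given above): 3 live cells
Gen 1: 3 live cells, differs from original
Gen 2: 3 live cells, MATCHES original -> period = 2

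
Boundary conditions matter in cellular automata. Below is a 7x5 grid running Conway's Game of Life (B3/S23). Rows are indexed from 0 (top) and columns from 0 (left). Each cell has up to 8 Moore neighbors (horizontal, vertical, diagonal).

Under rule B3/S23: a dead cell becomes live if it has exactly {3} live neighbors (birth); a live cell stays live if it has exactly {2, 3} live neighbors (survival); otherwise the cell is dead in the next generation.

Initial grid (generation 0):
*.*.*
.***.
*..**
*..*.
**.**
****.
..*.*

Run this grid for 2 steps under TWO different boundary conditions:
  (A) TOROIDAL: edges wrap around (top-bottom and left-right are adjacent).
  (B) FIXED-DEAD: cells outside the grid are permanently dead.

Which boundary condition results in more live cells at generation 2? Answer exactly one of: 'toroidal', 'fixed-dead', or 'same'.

Under TOROIDAL boundary, generation 2:
.....
*...*
.....
.....
.....
.....
.....
Population = 2

Under FIXED-DEAD boundary, generation 2:
.....
.*...
**...
.....
.....
.....
.....
Population = 3

Comparison: toroidal=2, fixed-dead=3 -> fixed-dead

Answer: fixed-dead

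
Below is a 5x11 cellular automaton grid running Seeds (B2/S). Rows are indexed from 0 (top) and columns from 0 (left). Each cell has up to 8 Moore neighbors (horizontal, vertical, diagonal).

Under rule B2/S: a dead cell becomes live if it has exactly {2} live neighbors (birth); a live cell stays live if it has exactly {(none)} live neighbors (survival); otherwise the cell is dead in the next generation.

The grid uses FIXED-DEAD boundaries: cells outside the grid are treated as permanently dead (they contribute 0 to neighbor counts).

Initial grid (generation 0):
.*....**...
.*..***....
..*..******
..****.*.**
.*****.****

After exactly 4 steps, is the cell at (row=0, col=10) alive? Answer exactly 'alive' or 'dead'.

Answer: dead

Derivation:
Simulating step by step:
Generation 0 (given above): 30 live cells
Generation 1: 6 live cells
*.*.*......
*..*......*
...........
...........
...........
Generation 2: 2 live cells
...........
..*.*......
...........
...........
...........
Generation 3: 3 live cells
...*.......
...*.......
...*.......
...........
...........
Generation 4: 4 live cells
..*.*......
...........
..*.*......
...........
...........

Cell (0,10) at generation 4: 0 -> dead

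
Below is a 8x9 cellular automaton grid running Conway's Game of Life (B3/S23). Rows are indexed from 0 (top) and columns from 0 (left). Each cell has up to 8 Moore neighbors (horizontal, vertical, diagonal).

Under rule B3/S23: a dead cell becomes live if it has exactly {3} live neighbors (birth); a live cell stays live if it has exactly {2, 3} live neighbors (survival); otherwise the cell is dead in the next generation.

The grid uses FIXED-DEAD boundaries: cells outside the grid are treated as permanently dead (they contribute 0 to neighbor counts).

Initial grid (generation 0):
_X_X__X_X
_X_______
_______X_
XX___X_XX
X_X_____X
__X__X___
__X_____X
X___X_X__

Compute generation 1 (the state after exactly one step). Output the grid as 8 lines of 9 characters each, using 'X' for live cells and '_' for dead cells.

Answer: __X______
__X____X_
XX____XXX
XX____XXX
X_X___XXX
__XX_____
_X_X_X___
_________

Derivation:
Simulating step by step:
Generation 0 (given above): 21 live cells
Generation 1: 23 live cells
(generation 1 grid is the final answer)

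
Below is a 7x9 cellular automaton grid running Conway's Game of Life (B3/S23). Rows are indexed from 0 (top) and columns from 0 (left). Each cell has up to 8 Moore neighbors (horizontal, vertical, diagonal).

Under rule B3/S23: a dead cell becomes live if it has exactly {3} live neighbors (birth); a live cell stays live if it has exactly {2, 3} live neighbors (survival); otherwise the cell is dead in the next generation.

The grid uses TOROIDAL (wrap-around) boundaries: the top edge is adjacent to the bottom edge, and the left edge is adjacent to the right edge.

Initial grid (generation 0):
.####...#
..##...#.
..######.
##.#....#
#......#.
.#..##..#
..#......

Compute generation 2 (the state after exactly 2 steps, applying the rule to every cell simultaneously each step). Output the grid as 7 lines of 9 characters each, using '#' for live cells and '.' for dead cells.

Answer: .........
#....#.##
##..##.#.
####.#.#.
..###....
##......#
.#.......

Derivation:
Simulating step by step:
Generation 0 (given above): 25 live cells
Generation 1: 19 live cells
.#..#....
.......##
#....###.
##.#.#...
..#.#..#.
##......#
.....#...
Generation 2: 22 live cells
(generation 2 grid is the final answer)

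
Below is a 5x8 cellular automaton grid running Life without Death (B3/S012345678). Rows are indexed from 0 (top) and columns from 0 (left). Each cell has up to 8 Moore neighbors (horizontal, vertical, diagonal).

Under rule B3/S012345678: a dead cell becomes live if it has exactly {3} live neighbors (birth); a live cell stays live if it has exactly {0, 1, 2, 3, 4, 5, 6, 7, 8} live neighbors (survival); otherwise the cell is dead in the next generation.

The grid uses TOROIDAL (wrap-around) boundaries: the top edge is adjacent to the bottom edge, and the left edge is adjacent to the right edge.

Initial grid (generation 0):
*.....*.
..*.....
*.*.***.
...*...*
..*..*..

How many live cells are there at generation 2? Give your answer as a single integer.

Answer: 24

Derivation:
Simulating step by step:
Generation 0 (given above): 12 live cells
Generation 1: 21 live cells
**....*.
..**..*.
***.****
.***...*
..*..***
Generation 2: 24 live cells
**.*..*.
..***.*.
***.****
.***...*
..**.***
Population at generation 2: 24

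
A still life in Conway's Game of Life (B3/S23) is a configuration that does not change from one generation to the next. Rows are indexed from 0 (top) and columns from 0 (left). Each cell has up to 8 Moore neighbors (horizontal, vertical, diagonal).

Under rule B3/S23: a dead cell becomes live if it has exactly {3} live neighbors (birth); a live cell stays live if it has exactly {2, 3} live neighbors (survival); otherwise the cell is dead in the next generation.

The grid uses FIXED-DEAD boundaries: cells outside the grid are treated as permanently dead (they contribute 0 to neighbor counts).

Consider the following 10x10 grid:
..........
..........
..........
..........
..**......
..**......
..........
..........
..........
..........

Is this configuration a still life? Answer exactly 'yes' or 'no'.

Answer: yes

Derivation:
Compute generation 1 and compare to generation 0 (given above):
Generation 1:
..........
..........
..........
..........
..**......
..**......
..........
..........
..........
..........
The grids are IDENTICAL -> still life.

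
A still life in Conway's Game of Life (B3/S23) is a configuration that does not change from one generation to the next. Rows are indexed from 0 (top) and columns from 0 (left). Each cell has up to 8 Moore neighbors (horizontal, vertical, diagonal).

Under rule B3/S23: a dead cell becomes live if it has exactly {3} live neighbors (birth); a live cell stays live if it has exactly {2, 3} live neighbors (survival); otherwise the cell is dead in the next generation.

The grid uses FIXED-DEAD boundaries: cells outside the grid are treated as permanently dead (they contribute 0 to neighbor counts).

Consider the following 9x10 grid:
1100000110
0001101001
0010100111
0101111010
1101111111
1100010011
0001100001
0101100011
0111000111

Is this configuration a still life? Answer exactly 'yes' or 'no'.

Answer: no

Derivation:
Compute generation 1 and compare to generation 0 (given above):
Generation 1:
0000000110
0111111001
0010000001
1100000000
0001000000
1100000000
1101010000
0100000100
0101100101
Cell (0,0) differs: gen0=1 vs gen1=0 -> NOT a still life.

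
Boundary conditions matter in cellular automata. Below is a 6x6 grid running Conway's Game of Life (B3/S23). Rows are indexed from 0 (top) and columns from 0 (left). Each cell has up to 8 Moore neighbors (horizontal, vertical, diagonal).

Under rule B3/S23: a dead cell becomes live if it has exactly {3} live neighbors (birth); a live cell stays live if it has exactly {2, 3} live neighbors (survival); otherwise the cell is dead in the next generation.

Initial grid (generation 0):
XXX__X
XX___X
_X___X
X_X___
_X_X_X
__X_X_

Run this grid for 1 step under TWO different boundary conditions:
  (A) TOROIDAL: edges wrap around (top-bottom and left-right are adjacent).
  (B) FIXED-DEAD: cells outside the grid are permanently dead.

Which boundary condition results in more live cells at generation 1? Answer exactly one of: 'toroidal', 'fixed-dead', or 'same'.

Answer: toroidal

Derivation:
Under TOROIDAL boundary, generation 1:
__XXX_
____X_
__X__X
__X_XX
XX_XXX
____X_
Population = 15

Under FIXED-DEAD boundary, generation 1:
X_X___
____XX
__X___
X_X_X_
_X_XX_
__XXX_
Population = 14

Comparison: toroidal=15, fixed-dead=14 -> toroidal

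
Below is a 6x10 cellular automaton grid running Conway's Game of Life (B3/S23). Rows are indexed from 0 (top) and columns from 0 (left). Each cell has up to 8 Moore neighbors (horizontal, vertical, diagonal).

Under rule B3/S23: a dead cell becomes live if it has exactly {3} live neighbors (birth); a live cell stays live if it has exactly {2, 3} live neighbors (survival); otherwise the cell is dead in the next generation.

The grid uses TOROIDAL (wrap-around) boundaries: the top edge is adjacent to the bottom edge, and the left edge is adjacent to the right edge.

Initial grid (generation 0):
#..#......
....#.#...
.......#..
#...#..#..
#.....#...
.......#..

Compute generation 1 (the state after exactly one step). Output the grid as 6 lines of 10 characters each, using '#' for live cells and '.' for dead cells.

Simulating step by step:
Generation 0 (given above): 11 live cells
Generation 1: 7 live cells
(generation 1 grid is the final answer)

Answer: ..........
..........
.....###..
......##..
......##..
..........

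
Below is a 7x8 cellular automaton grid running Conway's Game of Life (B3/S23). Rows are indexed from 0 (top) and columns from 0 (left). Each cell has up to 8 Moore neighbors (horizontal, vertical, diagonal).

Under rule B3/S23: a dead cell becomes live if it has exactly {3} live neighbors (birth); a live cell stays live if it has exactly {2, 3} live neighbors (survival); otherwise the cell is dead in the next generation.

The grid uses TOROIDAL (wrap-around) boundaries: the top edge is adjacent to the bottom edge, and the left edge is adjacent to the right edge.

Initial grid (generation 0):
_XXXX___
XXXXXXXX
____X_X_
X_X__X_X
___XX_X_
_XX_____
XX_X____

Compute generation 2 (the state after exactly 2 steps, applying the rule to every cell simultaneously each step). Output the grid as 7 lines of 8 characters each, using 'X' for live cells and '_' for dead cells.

Answer: X____XX_
______XX
X_____X_
X___XX_X
_X_XXXX_
_X____X_
XX___X_X

Derivation:
Simulating step by step:
Generation 0 (given above): 26 live cells
Generation 1: 16 live cells
______X_
X_____XX
________
_______X
X__XXXXX
XX__X___
X___X___
Generation 2: 22 live cells
(generation 2 grid is the final answer)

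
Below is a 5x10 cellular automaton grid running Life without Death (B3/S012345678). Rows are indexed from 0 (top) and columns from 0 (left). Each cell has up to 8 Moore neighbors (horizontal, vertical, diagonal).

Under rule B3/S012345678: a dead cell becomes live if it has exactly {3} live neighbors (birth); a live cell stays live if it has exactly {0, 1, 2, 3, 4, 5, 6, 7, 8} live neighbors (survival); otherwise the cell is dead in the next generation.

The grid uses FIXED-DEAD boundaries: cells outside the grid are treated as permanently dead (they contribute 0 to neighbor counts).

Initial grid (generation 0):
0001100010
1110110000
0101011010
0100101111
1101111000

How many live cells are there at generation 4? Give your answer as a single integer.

Answer: 37

Derivation:
Simulating step by step:
Generation 0 (given above): 25 live cells
Generation 1: 33 live cells
0111110010
1110111100
0101011011
0100101111
1111111010
Generation 2: 37 live cells
1111110110
1110111101
0101011011
0100101111
1111111011
Generation 3: 37 live cells
1111110110
1110111101
0101011011
0100101111
1111111011
Generation 4: 37 live cells
1111110110
1110111101
0101011011
0100101111
1111111011
Population at generation 4: 37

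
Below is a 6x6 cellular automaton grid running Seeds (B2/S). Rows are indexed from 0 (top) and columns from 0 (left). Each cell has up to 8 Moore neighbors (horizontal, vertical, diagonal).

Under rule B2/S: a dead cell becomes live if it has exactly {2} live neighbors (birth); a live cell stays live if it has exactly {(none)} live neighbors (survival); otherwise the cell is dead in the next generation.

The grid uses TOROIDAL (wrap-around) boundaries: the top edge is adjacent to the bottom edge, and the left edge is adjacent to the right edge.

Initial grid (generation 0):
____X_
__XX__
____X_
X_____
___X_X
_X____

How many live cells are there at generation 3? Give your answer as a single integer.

Simulating step by step:
Generation 0 (given above): 8 live cells
Generation 1: 13 live cells
_X____
_____X
_XX__X
___X__
_XX_X_
X_XX_X
Generation 2: 4 live cells
___X__
____X_
___X__
_____X
______
______
Generation 3: 4 live cells
____X_
__X___
_____X
____X_
______
______
Population at generation 3: 4

Answer: 4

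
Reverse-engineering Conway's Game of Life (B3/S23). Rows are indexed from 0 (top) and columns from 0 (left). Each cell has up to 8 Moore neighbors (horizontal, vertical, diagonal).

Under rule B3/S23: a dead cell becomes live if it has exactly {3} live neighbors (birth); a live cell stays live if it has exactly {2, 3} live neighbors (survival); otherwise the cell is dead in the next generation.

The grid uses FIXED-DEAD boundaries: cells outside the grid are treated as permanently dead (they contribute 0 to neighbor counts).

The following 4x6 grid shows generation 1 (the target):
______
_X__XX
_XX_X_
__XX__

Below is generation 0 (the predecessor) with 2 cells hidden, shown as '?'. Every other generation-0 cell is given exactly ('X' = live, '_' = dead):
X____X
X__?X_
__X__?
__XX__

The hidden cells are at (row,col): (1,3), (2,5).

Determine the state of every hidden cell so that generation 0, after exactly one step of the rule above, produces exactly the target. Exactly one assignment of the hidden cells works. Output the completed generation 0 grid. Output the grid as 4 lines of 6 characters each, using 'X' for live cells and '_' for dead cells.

Hidden generation-0 cells (in order): (1,3), (2,5).
A hidden cell only influences target cells in its own 3x3 neighborhood. Try each of the 2^2 = 4 assignments, step the completed generation 0 forward once under B3/S23, and compare with the target:
  (1,3)=_ (2,5)=_ -> step gives (1,4)='_' but target has 'X' -> reject
  (1,3)=_ (2,5)=X -> step reproduces the target at every cell -> ACCEPT
  (1,3)=X (2,5)=_ -> step gives (0,4)='X' but target has '_' -> reject
  (1,3)=X (2,5)=X -> step gives (0,4)='X' but target has '_' -> reject
Unique solution: (1,3)=dead, (2,5)=live.
Check: live-neighbor counts of every cell in the completed generation 0:
120121
131223
132431
022221
Applying B3/S23 to generation 0 with these counts gives:
______
_X__XX
_XX_X_
__XX__
which matches the target exactly.

Answer: X____X
X___X_
__X__X
__XX__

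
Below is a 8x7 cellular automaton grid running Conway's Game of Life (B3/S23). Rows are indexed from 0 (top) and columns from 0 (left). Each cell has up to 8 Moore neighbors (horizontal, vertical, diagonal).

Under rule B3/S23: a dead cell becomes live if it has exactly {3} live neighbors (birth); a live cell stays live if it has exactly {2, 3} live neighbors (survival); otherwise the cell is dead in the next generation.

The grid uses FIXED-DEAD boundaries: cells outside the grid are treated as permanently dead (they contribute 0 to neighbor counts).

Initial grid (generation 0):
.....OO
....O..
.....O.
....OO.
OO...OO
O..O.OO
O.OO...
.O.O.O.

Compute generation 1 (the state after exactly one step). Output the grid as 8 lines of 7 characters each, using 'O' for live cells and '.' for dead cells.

Answer: .....O.
....O.O
.....O.
....O..
OO.....
O..O.OO
O..O.OO
.O.OO..

Derivation:
Simulating step by step:
Generation 0 (given above): 20 live cells
Generation 1: 18 live cells
(generation 1 grid is the final answer)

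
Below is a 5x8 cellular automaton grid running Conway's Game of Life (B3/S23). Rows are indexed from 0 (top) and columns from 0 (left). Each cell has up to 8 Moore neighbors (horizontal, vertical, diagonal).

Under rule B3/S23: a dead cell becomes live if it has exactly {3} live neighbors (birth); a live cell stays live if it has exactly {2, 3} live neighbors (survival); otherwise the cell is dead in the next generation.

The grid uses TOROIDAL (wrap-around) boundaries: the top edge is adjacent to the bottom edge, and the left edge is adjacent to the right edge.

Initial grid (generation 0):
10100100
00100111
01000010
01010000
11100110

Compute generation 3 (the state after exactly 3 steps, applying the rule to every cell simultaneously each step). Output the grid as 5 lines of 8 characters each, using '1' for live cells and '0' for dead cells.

Simulating step by step:
Generation 0 (given above): 16 live cells
Generation 1: 22 live cells
10111000
10100101
11000111
00000111
10011111
Generation 2: 9 live cells
00100000
00100100
01001000
01000000
11100000
Generation 3: 9 live cells
(generation 3 grid is the final answer)

Answer: 00110000
01110000
01100000
00000000
10100000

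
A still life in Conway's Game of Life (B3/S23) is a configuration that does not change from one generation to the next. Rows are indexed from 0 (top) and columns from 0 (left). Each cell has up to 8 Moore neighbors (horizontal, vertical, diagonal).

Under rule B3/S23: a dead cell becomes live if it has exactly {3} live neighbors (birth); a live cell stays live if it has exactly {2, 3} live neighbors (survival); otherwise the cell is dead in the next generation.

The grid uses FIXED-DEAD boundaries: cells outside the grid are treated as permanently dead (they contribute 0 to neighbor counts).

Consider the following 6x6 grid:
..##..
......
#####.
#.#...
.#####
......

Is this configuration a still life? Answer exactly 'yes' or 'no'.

Compute generation 1 and compare to generation 0 (given above):
Generation 1:
......
....#.
#.##..
#....#
.####.
..###.
Cell (0,2) differs: gen0=1 vs gen1=0 -> NOT a still life.

Answer: no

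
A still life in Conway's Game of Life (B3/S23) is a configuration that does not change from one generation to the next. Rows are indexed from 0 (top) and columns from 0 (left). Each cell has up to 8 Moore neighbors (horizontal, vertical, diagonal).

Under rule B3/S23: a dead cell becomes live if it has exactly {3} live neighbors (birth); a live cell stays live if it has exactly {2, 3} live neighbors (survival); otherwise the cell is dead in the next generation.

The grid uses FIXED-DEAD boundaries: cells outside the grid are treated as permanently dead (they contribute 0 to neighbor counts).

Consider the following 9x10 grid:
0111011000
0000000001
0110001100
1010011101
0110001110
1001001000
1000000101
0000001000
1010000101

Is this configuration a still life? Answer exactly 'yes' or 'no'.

Compute generation 1 and compare to generation 0 (given above):
Generation 1:
0010000000
0001010100
0110010100
1001010000
1011000010
1010001000
0000001100
0100001100
0000000000
Cell (0,1) differs: gen0=1 vs gen1=0 -> NOT a still life.

Answer: no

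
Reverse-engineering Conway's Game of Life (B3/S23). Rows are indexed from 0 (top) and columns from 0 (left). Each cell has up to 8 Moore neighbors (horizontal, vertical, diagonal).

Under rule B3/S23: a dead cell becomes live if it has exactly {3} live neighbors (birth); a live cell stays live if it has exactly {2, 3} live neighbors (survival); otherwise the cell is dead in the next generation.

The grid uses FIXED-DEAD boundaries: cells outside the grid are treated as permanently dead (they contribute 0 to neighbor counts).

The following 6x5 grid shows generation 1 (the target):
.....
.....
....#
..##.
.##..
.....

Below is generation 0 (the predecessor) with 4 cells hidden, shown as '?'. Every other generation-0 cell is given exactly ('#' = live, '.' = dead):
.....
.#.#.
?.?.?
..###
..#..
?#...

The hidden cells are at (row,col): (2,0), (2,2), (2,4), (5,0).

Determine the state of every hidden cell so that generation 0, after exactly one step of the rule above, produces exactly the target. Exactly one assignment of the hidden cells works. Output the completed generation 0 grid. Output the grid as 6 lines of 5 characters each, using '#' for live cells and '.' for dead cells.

Hidden generation-0 cells (in order): (2,0), (2,2), (2,4), (5,0).
A hidden cell only influences target cells in its own 3x3 neighborhood. Try each of the 2^4 = 16 assignments, step the completed generation 0 forward once under B3/S23, and compare with the target:
  (2,0)=. (2,2)=. (2,4)=. (5,0)=. -> step reproduces the target at every cell -> ACCEPT
  (2,0)=. (2,2)=. (2,4)=. (5,0)=# -> step gives (4,1)='.' but target has '#' -> reject
  (2,0)=. (2,2)=. (2,4)=# (5,0)=. -> step gives (3,3)='.' but target has '#' -> reject
  (2,0)=. (2,2)=. (2,4)=# (5,0)=# -> step gives (3,3)='.' but target has '#' -> reject
  (2,0)=. (2,2)=# (2,4)=. (5,0)=. -> step gives (1,2)='#' but target has '.' -> reject
  (2,0)=. (2,2)=# (2,4)=. (5,0)=# -> step gives (1,2)='#' but target has '.' -> reject
  (2,0)=. (2,2)=# (2,4)=# (5,0)=. -> step gives (1,2)='#' but target has '.' -> reject
  (2,0)=. (2,2)=# (2,4)=# (5,0)=# -> step gives (1,2)='#' but target has '.' -> reject
  (2,0)=# (2,2)=. (2,4)=. (5,0)=. -> step gives (2,1)='#' but target has '.' -> reject
  (2,0)=# (2,2)=. (2,4)=. (5,0)=# -> step gives (2,1)='#' but target has '.' -> reject
  (2,0)=# (2,2)=. (2,4)=# (5,0)=. -> step gives (2,1)='#' but target has '.' -> reject
  (2,0)=# (2,2)=. (2,4)=# (5,0)=# -> step gives (2,1)='#' but target has '.' -> reject
  (2,0)=# (2,2)=# (2,4)=. (5,0)=. -> step gives (1,1)='#' but target has '.' -> reject
  (2,0)=# (2,2)=# (2,4)=. (5,0)=# -> step gives (1,1)='#' but target has '.' -> reject
  (2,0)=# (2,2)=# (2,4)=# (5,0)=. -> step gives (1,1)='#' but target has '.' -> reject
  (2,0)=# (2,2)=# (2,4)=# (5,0)=# -> step gives (1,1)='#' but target has '.' -> reject
Unique solution: (2,0)=dead, (2,2)=dead, (2,4)=dead, (5,0)=dead.
Check: live-neighbor counts of every cell in the completed generation 0:
11211
10201
12443
02231
13342
11210
Applying B3/S23 to generation 0 with these counts gives:
.....
.....
....#
..##.
.##..
.....
which matches the target exactly.

Answer: .....
.#.#.
.....
..###
..#..
.#...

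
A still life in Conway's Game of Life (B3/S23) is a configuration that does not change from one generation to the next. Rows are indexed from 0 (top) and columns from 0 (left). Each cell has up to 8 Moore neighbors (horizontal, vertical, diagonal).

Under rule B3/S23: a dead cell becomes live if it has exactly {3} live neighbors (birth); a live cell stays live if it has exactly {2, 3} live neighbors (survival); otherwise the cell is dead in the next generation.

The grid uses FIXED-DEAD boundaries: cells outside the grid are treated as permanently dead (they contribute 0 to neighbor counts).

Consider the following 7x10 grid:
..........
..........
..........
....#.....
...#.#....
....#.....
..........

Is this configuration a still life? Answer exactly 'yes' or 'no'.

Answer: yes

Derivation:
Compute generation 1 and compare to generation 0 (given above):
Generation 1:
..........
..........
..........
....#.....
...#.#....
....#.....
..........
The grids are IDENTICAL -> still life.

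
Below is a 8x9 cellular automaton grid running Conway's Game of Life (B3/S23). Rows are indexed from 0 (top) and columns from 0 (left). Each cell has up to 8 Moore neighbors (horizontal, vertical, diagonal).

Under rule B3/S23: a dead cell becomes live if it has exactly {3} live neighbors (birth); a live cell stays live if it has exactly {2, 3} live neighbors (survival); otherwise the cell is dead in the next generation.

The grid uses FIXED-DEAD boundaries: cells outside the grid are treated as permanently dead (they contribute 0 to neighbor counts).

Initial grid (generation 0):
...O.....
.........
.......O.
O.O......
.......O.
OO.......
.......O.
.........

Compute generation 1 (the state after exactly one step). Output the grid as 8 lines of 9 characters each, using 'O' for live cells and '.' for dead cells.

Answer: .........
.........
.........
.........
O........
.........
.........
.........

Derivation:
Simulating step by step:
Generation 0 (given above): 8 live cells
Generation 1: 1 live cells
(generation 1 grid is the final answer)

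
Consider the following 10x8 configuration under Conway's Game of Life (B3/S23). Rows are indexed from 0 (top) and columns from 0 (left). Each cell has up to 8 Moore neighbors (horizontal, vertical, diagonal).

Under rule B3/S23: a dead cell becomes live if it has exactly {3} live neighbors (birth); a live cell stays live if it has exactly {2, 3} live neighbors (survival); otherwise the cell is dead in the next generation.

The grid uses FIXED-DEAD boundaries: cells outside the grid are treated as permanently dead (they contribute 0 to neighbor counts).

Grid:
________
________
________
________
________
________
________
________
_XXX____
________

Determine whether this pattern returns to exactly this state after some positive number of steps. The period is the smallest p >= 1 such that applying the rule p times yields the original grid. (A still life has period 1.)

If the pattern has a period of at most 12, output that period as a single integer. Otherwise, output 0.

Simulating and comparing each generation to the original:
Gen 0 (original, given above): 3 live cells
Gen 1: 3 live cells, differs from original
Gen 2: 3 live cells, MATCHES original -> period = 2

Answer: 2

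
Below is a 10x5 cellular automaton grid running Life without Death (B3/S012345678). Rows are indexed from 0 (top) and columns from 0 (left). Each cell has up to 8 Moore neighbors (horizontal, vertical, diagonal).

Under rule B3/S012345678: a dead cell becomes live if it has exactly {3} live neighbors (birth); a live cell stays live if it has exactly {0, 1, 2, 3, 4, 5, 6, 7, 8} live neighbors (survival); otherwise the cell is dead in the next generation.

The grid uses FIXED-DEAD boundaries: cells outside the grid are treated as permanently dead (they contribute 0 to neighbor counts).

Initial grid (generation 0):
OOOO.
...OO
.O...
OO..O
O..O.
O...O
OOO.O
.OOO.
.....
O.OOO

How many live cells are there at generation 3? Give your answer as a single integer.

Answer: 39

Derivation:
Simulating step by step:
Generation 0 (given above): 25 live cells
Generation 1: 36 live cells
OOOOO
O..OO
OOOOO
OOO.O
O..OO
O.O.O
OOO.O
OOOO.
....O
O.OOO
Generation 2: 38 live cells
OOOOO
O..OO
OOOOO
OOO.O
O..OO
O.O.O
OOO.O
OOOOO
O...O
O.OOO
Generation 3: 39 live cells
OOOOO
O..OO
OOOOO
OOO.O
O..OO
O.O.O
OOO.O
OOOOO
O...O
OOOOO
Population at generation 3: 39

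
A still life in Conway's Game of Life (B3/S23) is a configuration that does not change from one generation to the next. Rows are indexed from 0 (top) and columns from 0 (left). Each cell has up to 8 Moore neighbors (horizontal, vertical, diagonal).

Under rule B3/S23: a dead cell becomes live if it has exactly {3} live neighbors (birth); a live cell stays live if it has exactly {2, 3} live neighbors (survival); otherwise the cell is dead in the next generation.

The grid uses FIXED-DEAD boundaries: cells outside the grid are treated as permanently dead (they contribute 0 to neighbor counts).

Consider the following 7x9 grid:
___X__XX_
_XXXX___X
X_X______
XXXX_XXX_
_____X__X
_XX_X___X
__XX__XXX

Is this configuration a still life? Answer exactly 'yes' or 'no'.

Answer: no

Derivation:
Compute generation 1 and compare to generation 0 (given above):
Generation 1:
___XX__X_
_X__X__X_
X____XXX_
X_XXXXXX_
X____X__X
_XX_XXX_X
_XXX___XX
Cell (0,4) differs: gen0=0 vs gen1=1 -> NOT a still life.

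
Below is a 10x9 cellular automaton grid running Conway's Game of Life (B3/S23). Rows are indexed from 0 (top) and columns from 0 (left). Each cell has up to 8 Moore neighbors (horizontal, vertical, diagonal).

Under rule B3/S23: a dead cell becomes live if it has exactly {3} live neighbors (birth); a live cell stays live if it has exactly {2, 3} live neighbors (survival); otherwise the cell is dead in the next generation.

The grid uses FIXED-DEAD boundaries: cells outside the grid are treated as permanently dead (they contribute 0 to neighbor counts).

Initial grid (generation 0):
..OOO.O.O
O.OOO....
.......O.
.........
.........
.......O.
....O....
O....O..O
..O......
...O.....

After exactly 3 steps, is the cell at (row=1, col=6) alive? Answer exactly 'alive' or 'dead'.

Answer: alive

Derivation:
Simulating step by step:
Generation 0 (given above): 17 live cells
Generation 1: 10 live cells
.OO.OO...
.OO.OO.O.
...O.....
.........
.........
.........
.........
.........
.........
.........
Generation 2: 11 live cells
.OO.OOO..
.O...OO..
..OOO....
.........
.........
.........
.........
.........
.........
.........
Generation 3: 11 live cells
.OO.O.O..
.O....O..
..OOOO...
...O.....
.........
.........
.........
.........
.........
.........

Cell (1,6) at generation 3: 1 -> alive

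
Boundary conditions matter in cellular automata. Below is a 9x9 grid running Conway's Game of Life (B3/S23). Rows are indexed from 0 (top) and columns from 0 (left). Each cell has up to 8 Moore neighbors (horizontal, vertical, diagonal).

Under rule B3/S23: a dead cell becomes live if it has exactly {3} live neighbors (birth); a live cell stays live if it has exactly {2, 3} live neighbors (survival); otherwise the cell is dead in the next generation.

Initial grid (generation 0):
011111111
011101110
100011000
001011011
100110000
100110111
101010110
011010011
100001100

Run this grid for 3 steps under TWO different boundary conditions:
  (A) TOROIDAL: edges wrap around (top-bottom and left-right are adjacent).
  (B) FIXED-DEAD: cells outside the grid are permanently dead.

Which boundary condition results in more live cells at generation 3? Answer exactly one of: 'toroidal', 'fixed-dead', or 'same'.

Under TOROIDAL boundary, generation 3:
000000000
100000000
110000001
001000011
001100001
001100000
010000000
000000000
000000000
Population = 13

Under FIXED-DEAD boundary, generation 3:
000000000
000000011
000000011
011000000
101100000
101100100
101001010
101110001
010001010
Population = 25

Comparison: toroidal=13, fixed-dead=25 -> fixed-dead

Answer: fixed-dead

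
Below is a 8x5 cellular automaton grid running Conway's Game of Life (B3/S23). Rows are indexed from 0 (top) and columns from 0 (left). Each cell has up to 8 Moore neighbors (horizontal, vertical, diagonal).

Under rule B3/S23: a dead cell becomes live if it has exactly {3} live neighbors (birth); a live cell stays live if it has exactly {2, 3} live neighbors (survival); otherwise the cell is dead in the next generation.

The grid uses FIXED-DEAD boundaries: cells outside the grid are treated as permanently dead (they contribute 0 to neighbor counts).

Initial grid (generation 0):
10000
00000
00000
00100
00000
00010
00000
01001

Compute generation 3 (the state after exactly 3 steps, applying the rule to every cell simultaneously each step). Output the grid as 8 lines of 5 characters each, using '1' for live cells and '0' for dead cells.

Answer: 00000
00000
00000
00000
00000
00000
00000
00000

Derivation:
Simulating step by step:
Generation 0 (given above): 5 live cells
Generation 1: 0 live cells
00000
00000
00000
00000
00000
00000
00000
00000
Generation 2: 0 live cells
00000
00000
00000
00000
00000
00000
00000
00000
Generation 3: 0 live cells
(generation 3 grid is the final answer)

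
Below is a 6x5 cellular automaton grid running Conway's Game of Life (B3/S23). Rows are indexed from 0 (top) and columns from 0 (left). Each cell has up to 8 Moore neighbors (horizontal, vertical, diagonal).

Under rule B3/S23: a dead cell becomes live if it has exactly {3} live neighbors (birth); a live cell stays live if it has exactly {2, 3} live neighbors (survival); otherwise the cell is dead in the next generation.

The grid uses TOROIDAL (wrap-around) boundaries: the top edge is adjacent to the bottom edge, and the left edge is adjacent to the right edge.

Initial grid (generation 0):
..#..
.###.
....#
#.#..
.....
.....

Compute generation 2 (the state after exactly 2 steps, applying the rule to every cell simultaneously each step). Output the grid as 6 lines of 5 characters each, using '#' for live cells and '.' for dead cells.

Answer: .#.#.
.....
#####
.....
.....
..#..

Derivation:
Simulating step by step:
Generation 0 (given above): 7 live cells
Generation 1: 8 live cells
.###.
.###.
#...#
.....
.....
.....
Generation 2: 8 live cells
(generation 2 grid is the final answer)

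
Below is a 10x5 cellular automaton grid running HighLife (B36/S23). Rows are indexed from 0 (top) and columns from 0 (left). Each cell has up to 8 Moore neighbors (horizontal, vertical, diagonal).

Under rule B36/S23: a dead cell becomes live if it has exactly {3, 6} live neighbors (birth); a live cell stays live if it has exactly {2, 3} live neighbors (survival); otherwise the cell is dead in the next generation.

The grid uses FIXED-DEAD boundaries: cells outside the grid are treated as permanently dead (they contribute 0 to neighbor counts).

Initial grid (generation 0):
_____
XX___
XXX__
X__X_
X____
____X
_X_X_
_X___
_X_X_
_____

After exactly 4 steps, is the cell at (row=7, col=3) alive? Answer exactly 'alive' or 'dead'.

Simulating step by step:
Generation 0 (given above): 14 live cells
Generation 1: 9 live cells
_____
X_X__
__X__
X_X__
_____
_____
__X__
XX___
__X__
_____
Generation 2: 8 live cells
_____
_X___
__XX_
_X___
_____
_____
_X___
_XX__
_X___
_____
Generation 3: 11 live cells
_____
__X__
_XX__
__X__
_____
_____
_XX__
XXX__
_XX__
_____
Generation 4: 13 live cells
_____
_XX__
_XXX_
_XX__
_____
_____
X_X__
X__X_
X_X__
_____

Cell (7,3) at generation 4: 1 -> alive

Answer: alive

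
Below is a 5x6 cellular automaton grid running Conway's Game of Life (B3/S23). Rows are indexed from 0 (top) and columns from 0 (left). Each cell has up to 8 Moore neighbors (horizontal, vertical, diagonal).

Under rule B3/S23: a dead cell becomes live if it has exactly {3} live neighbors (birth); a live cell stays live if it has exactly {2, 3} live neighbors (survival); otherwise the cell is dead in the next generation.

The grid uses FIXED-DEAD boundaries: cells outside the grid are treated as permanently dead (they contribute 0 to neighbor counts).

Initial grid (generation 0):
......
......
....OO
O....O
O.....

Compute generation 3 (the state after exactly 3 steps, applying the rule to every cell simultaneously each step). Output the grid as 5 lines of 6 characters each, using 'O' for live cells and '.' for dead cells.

Answer: ......
......
....OO
....OO
......

Derivation:
Simulating step by step:
Generation 0 (given above): 5 live cells
Generation 1: 4 live cells
......
......
....OO
....OO
......
Generation 2: 4 live cells
......
......
....OO
....OO
......
Generation 3: 4 live cells
(generation 3 grid is the final answer)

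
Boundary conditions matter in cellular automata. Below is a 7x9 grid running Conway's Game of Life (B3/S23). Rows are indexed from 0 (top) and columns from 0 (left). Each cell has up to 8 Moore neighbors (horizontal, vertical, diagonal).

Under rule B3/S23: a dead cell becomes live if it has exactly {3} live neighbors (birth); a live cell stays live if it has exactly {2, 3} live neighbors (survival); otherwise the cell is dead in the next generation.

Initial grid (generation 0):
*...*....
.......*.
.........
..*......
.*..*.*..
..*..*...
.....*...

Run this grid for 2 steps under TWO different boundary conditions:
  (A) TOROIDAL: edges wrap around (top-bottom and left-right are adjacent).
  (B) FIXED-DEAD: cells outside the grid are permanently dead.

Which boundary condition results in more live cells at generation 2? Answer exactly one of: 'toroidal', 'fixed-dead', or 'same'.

Under TOROIDAL boundary, generation 2:
.........
.........
.........
..*......
..**.**..
..*...*..
....*.*..
Population = 9

Under FIXED-DEAD boundary, generation 2:
.........
.........
.........
..*......
..**.**..
..*****..
.....*...
Population = 11

Comparison: toroidal=9, fixed-dead=11 -> fixed-dead

Answer: fixed-dead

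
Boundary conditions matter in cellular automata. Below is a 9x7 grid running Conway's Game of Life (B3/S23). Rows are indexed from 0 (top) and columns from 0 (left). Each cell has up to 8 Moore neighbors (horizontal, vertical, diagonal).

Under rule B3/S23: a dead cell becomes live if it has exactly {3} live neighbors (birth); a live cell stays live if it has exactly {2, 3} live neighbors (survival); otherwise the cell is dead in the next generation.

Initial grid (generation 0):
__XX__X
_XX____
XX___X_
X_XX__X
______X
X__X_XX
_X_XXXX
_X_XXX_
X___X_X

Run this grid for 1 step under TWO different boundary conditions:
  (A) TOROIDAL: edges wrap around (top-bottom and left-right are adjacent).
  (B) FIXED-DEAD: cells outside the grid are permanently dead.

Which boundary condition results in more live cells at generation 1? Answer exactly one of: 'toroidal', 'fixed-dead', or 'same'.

Under TOROIDAL boundary, generation 1:
__XX_XX
___X__X
___X___
__X__X_
_XXXX__
__XX___
_X_____
_X_____
XX____X
Population = 20

Under FIXED-DEAD boundary, generation 1:
_XXX___
X__X___
X__X___
X_X__XX
_XXXX_X
__XX___
XX_____
XX_____
___XX__
Population = 24

Comparison: toroidal=20, fixed-dead=24 -> fixed-dead

Answer: fixed-dead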